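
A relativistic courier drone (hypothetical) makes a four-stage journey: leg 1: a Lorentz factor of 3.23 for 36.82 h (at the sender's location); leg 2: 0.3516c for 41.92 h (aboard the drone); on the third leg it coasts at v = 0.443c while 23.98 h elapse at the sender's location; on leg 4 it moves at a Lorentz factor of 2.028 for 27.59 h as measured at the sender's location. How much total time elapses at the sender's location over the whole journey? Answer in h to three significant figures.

Δt = 133 h

Leg 1: 36.82 h is already measured at the sender's location.
Leg 2: γ = 1/√(1 − 0.3516²) = 1/√0.8764 = 1.068; Δt_2 = 1.068 × 41.92 = 44.78 h.
Leg 3: 23.98 h is already measured at the sender's location.
Leg 4: 27.59 h is already measured at the sender's location.
Total: 36.82 + 44.78 + 23.98 + 27.59 h.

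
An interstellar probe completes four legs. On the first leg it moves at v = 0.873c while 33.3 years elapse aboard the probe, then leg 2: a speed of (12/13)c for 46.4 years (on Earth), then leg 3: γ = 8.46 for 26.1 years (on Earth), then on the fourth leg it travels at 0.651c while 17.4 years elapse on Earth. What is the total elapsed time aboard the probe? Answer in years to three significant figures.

Leg 1: 33.3 years is already measured aboard the probe.
Leg 2: γ = 1/√(1 − (12/13)²) = 13/5 = 2.600; τ_2 = 46.4/2.600 = 17.85 years.
Leg 3: γ = 8.46; τ_3 = 26.1/8.460 = 3.085 years.
Leg 4: γ = 1/√(1 − 0.651²) = 1/√0.5762 = 1.317; τ_4 = 17.4/1.317 = 13.21 years.
Total: 33.30 + 17.85 + 3.085 + 13.21 years.

τ = 67.4 years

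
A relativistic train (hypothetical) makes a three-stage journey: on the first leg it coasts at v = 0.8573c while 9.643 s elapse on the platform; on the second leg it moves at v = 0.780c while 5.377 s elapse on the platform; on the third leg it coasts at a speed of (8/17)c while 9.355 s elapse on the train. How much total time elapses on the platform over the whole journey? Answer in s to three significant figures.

Leg 1: 9.643 s is already measured on the platform.
Leg 2: 5.377 s is already measured on the platform.
Leg 3: γ = 1/√(1 − (8/17)²) = 17/15 ≈ 1.133; Δt_3 = 1.133 × 9.355 = 10.60 s.
Total: 9.643 + 5.377 + 10.60 s.

Δt = 25.6 s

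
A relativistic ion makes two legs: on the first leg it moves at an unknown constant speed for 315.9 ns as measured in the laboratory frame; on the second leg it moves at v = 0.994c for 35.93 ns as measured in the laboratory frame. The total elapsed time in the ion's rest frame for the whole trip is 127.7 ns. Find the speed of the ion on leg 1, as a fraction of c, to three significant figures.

β = 0.920

Leg 1: speed unknown; τ_1 = 315.9/γ_1.
Leg 2: γ = 1/√(1 − 0.994²) = 1/√0.01196 = 9.142; τ_2 = 35.93/9.142 = 3.930 ns.
Total proper time: τ_1 + 3.930 = 127.7, so τ_1 = 127.7 − 3.930 = 123.8 ns.
γ_1 = 315.9/123.8 = 2.552; β = √(1 − 1/γ²) = √0.8465.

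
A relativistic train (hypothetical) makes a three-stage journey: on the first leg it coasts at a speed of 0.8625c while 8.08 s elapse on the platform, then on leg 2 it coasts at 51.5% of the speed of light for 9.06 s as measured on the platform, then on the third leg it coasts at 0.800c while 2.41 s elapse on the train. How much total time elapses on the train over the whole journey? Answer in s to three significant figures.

τ = 14.3 s

Leg 1: γ = 1/√(1 − 0.8625²) = 1/√0.2561 = 1.976; τ_1 = 8.08/1.976 = 4.089 s.
Leg 2: β = 0.515; γ = 1/√(1 − 0.515²) = 1/√0.7348 = 1.167; τ_2 = 9.06/1.167 = 7.766 s.
Leg 3: 2.41 s is already measured on the train.
Total: 4.089 + 7.766 + 2.410 s.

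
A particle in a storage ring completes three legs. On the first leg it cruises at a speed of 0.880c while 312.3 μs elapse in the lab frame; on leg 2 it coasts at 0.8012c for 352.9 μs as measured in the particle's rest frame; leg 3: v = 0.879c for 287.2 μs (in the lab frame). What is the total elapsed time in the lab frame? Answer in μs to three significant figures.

Δt = 1190 μs

Leg 1: 312.3 μs is already measured in the lab frame.
Leg 2: γ = 1/√(1 − 0.8012²) = 1/√0.3581 = 1.671; Δt_2 = 1.671 × 352.9 = 589.7 μs.
Leg 3: 287.2 μs is already measured in the lab frame.
Total: 312.3 + 589.7 + 287.2 μs.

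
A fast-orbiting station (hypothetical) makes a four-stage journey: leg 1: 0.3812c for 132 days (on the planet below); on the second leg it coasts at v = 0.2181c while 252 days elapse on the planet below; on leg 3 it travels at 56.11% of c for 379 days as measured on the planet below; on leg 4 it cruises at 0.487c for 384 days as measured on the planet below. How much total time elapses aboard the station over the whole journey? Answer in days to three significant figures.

τ = 1020 days

Leg 1: γ = 1/√(1 − 0.3812²) = 1/√0.8547 = 1.082; τ_1 = 132/1.082 = 122.0 days.
Leg 2: γ = 1/√(1 − 0.2181²) = 1/√0.9524 = 1.025; τ_2 = 252/1.025 = 245.9 days.
Leg 3: β = 0.5611; γ = 1/√(1 − 0.5611²) = 1/√0.6852 = 1.208; τ_3 = 379/1.208 = 313.7 days.
Leg 4: γ = 1/√(1 − 0.487²) = 1/√0.7628 = 1.145; τ_4 = 384/1.145 = 335.4 days.
Total: 122.0 + 245.9 + 313.7 + 335.4 days.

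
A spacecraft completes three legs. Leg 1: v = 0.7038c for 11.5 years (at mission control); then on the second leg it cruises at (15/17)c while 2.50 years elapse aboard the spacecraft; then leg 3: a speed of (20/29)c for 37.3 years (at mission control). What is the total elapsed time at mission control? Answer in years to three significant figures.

Δt = 54.1 years

Leg 1: 11.5 years is already measured at mission control.
Leg 2: γ = 1/√(1 − (15/17)²) = 17/8 = 2.125; Δt_2 = 2.125 × 2.50 = 5.312 years.
Leg 3: 37.3 years is already measured at mission control.
Total: 11.50 + 5.312 + 37.30 years.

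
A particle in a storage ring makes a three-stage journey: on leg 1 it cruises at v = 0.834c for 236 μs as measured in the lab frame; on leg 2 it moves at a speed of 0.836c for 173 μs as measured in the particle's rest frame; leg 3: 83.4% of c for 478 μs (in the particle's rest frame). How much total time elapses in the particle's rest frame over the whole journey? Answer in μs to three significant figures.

Leg 1: γ = 1/√(1 − 0.834²) = 1/√0.3044 = 1.812; τ_1 = 236/1.812 = 130.2 μs.
Leg 2: 173 μs is already measured in the particle's rest frame.
Leg 3: 478 μs is already measured in the particle's rest frame.
Total: 130.2 + 173.0 + 478.0 μs.

τ = 781 μs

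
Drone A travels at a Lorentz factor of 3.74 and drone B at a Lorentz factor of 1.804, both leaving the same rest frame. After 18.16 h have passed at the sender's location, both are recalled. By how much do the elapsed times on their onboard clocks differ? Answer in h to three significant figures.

A: γ = 3.74; τ_A = 18.16/3.740 = 4.856 h.
B: γ = 1.804; τ_B = 18.16/1.804 = 10.07 h.

|τ_A − τ_B| = 5.21 h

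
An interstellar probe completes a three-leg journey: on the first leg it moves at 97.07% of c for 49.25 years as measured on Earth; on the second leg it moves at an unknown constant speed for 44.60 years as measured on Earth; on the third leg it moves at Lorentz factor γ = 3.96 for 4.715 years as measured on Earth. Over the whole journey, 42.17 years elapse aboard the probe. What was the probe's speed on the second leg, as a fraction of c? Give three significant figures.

Leg 1: β = 0.9707; γ = 1/√(1 − 0.9707²) = 1/√0.05774 = 4.162; τ_1 = 49.25/4.162 = 11.83 years.
Leg 2: speed unknown; τ_2 = 44.60/γ_2.
Leg 3: γ = 3.96; τ_3 = 4.715/3.960 = 1.191 years.
Total proper time: 11.83 + τ_2 + 1.191 = 42.17, so τ_2 = 42.17 − 13.03 = 29.14 years.
γ_2 = 44.60/29.14 = 1.530; β = √(1 − 1/γ²) = √0.5730.

β = 0.757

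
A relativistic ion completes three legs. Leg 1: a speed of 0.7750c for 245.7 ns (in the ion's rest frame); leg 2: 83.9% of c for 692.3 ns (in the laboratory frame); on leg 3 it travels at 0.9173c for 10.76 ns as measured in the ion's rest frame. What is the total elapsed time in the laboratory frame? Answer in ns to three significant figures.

Leg 1: γ = 1/√(1 − 0.7750²) = 1/√0.3994 = 1.582; Δt_1 = 1.582 × 245.7 = 388.8 ns.
Leg 2: 692.3 ns is already measured in the laboratory frame.
Leg 3: γ = 1/√(1 − 0.9173²) = 1/√0.1586 = 2.511; Δt_3 = 2.511 × 10.76 = 27.02 ns.
Total: 388.8 + 692.3 + 27.02 ns.

Δt = 1110 ns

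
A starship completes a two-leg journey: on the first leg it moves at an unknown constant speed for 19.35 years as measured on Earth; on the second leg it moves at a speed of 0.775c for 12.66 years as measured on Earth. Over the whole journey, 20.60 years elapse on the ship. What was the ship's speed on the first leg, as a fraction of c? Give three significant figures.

β = 0.759

Leg 1: speed unknown; τ_1 = 19.35/γ_1.
Leg 2: γ = 1/√(1 − 0.775²) = 1/√0.3994 = 1.582; τ_2 = 12.66/1.582 = 8.001 years.
Total proper time: τ_1 + 8.001 = 20.60, so τ_1 = 20.60 − 8.001 = 12.60 years.
γ_1 = 19.35/12.60 = 1.536; β = √(1 − 1/γ²) = √0.5760.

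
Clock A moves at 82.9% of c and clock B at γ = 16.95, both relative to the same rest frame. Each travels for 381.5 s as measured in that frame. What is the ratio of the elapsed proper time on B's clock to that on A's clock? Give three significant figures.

A: β = 0.829; γ = 1/√(1 − 0.829²) = 1/√0.3128 = 1.788. B: γ = 16.95.
τ_A/τ_B = γ_B/γ_A = 16.95/1.788 = 9.479, so τ_B/τ_A = 0.1055.

τ_B/τ_A = 0.105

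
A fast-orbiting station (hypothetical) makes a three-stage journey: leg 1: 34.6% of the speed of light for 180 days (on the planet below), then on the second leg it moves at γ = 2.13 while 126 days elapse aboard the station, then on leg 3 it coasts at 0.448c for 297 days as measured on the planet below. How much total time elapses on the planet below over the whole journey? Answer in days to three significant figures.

Δt = 745 days

Leg 1: 180 days is already measured on the planet below.
Leg 2: γ = 2.13; Δt_2 = 2.130 × 126 = 268.4 days.
Leg 3: 297 days is already measured on the planet below.
Total: 180.0 + 268.4 + 297.0 days.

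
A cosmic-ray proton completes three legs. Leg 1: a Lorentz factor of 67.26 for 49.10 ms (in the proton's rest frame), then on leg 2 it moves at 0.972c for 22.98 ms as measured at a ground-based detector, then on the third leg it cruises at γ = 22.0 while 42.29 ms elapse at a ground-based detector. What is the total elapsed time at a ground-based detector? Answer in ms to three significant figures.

Δt = 3370 ms

Leg 1: γ = 67.26; Δt_1 = 67.26 × 49.10 = 3302 ms.
Leg 2: 22.98 ms is already measured at a ground-based detector.
Leg 3: 42.29 ms is already measured at a ground-based detector.
Total: 3302 + 22.98 + 42.29 ms.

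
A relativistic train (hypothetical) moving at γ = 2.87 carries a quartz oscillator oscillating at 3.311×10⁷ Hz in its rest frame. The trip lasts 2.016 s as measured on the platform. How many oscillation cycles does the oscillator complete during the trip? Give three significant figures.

N = 2.33×10⁷

γ = 2.87
The oscillator's own cycle count is N = f × τ where τ is the proper time on the train. τ = Δt/γ = 2.016/2.870 = 0.7024 s = 7.024×10⁻¹ s.
N = 3.311×10⁷ × 7.024×10⁻¹ = 2.326×10⁷.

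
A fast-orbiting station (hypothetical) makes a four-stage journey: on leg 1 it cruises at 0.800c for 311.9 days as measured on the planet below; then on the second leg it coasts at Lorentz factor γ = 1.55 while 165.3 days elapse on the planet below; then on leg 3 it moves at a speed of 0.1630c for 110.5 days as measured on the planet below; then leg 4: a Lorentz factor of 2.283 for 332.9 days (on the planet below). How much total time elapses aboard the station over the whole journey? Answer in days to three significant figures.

τ = 549 days

Leg 1: γ = 1/√(1 − 0.800²) = 5/3 ≈ 1.667; τ_1 = 311.9/1.667 = 187.1 days.
Leg 2: γ = 1.55; τ_2 = 165.3/1.550 = 106.6 days.
Leg 3: γ = 1/√(1 − 0.1630²) = 1/√0.9734 = 1.014; τ_3 = 110.5/1.014 = 109.0 days.
Leg 4: γ = 2.283; τ_4 = 332.9/2.283 = 145.8 days.
Total: 187.1 + 106.6 + 109.0 + 145.8 days.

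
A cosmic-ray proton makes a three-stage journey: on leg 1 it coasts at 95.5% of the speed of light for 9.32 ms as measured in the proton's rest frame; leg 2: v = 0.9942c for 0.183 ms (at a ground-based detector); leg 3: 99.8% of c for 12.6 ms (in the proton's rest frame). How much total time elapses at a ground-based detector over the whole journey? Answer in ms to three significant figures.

Δt = 231 ms

Leg 1: β = 0.955; γ = 1/√(1 − 0.955²) = 1/√0.08798 = 3.371; Δt_1 = 3.371 × 9.32 = 31.42 ms.
Leg 2: 0.183 ms is already measured at a ground-based detector.
Leg 3: β = 0.998; γ = 1/√(1 − 0.998²) = 1/√0.003996 = 15.82; Δt_3 = 15.82 × 12.6 = 199.3 ms.
Total: 31.42 + 0.1830 + 199.3 ms.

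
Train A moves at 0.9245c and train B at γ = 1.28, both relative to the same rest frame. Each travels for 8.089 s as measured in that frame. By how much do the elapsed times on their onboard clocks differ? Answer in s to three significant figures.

A: γ = 1/√(1 − 0.9245²) = 1/√0.1453 = 2.623; τ_A = 8.089/2.623 = 3.083 s.
B: γ = 1.28; τ_B = 8.089/1.280 = 6.320 s.

|τ_A − τ_B| = 3.24 s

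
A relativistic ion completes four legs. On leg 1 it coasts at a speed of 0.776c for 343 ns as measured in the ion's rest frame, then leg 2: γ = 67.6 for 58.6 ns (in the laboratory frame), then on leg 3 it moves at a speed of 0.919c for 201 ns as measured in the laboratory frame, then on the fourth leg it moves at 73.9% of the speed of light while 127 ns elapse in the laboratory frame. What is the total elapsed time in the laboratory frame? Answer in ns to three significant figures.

Leg 1: γ = 1/√(1 − 0.776²) = 1/√0.3978 = 1.585; Δt_1 = 1.585 × 343 = 543.8 ns.
Leg 2: 58.6 ns is already measured in the laboratory frame.
Leg 3: 201 ns is already measured in the laboratory frame.
Leg 4: 127 ns is already measured in the laboratory frame.
Total: 543.8 + 58.60 + 201.0 + 127.0 ns.

Δt = 930 ns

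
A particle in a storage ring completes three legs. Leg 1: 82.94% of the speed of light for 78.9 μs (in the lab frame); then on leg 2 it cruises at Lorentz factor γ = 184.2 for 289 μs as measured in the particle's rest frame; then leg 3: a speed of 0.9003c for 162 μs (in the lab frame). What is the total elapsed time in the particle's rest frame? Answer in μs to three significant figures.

τ = 404 μs

Leg 1: β = 0.8294; γ = 1/√(1 − 0.8294²) = 1/√0.3121 = 1.790; τ_1 = 78.9/1.790 = 44.08 μs.
Leg 2: 289 μs is already measured in the particle's rest frame.
Leg 3: γ = 1/√(1 − 0.9003²) = 1/√0.1895 = 2.297; τ_3 = 162/2.297 = 70.51 μs.
Total: 44.08 + 289.0 + 70.51 μs.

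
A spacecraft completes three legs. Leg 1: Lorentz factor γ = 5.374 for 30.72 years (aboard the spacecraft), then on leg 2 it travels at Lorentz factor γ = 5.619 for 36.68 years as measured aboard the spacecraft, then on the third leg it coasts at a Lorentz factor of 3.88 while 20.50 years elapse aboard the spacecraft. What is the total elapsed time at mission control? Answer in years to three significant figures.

Leg 1: γ = 5.374; Δt_1 = 5.374 × 30.72 = 165.1 years.
Leg 2: γ = 5.619; Δt_2 = 5.619 × 36.68 = 206.1 years.
Leg 3: γ = 3.88; Δt_3 = 3.880 × 20.50 = 79.54 years.
Total: 165.1 + 206.1 + 79.54 years.

Δt = 451 years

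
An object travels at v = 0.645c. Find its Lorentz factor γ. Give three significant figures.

γ = 1/√(1 − 0.645²) = 1/√0.5840 = 1.309

γ = 1.31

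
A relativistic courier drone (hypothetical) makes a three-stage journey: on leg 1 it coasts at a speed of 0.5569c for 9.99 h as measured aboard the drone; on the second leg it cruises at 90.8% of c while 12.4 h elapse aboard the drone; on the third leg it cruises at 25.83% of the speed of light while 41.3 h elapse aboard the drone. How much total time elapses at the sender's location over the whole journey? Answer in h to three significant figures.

Leg 1: γ = 1/√(1 − 0.5569²) = 1/√0.6899 = 1.204; Δt_1 = 1.204 × 9.99 = 12.03 h.
Leg 2: β = 0.908; γ = 1/√(1 − 0.908²) = 1/√0.1755 = 2.387; Δt_2 = 2.387 × 12.4 = 29.60 h.
Leg 3: β = 0.2583; γ = 1/√(1 − 0.2583²) = 1/√0.9333 = 1.035; Δt_3 = 1.035 × 41.3 = 42.75 h.
Total: 12.03 + 29.60 + 42.75 h.

Δt = 84.4 h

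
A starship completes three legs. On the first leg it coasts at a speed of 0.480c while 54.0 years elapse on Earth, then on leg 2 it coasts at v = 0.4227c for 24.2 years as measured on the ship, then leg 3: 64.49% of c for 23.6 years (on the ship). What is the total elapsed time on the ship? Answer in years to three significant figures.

τ = 95.2 years

Leg 1: γ = 1/√(1 − 0.480²) = 1/√0.7696 = 1.140; τ_1 = 54.0/1.140 = 47.37 years.
Leg 2: 24.2 years is already measured on the ship.
Leg 3: 23.6 years is already measured on the ship.
Total: 47.37 + 24.20 + 23.60 years.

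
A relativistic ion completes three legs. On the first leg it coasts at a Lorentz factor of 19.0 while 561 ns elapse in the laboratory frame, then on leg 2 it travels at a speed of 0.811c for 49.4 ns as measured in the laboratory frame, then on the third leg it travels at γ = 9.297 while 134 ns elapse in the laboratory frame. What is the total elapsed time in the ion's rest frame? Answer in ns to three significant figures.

τ = 72.8 ns

Leg 1: γ = 19.0; τ_1 = 561/19.00 = 29.53 ns.
Leg 2: γ = 1/√(1 − 0.811²) = 1/√0.3423 = 1.709; τ_2 = 49.4/1.709 = 28.90 ns.
Leg 3: γ = 9.297; τ_3 = 134/9.297 = 14.41 ns.
Total: 29.53 + 28.90 + 14.41 ns.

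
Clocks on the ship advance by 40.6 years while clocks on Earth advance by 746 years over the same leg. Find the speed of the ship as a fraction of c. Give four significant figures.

The proper time is measured on the ship (both events occur at the ship's location); Δt is measured on Earth. γ = Δt/τ = 746/40.6 = 18.37.
β = √(1 − 1/γ²) = √(1 − 0.002962) = √0.9970

β = 0.9985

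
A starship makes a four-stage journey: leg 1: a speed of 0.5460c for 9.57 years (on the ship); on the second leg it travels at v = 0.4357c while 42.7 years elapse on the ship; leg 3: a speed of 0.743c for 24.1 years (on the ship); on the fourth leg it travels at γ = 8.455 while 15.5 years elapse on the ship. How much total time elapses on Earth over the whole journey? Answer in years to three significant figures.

Leg 1: γ = 1/√(1 − 0.5460²) = 1/√0.7019 = 1.194; Δt_1 = 1.194 × 9.57 = 11.42 years.
Leg 2: γ = 1/√(1 − 0.4357²) = 1/√0.8102 = 1.111; Δt_2 = 1.111 × 42.7 = 47.44 years.
Leg 3: γ = 1/√(1 − 0.743²) = 1/√0.4480 = 1.494; Δt_3 = 1.494 × 24.1 = 36.01 years.
Leg 4: γ = 8.455; Δt_4 = 8.455 × 15.5 = 131.1 years.
Total: 11.42 + 47.44 + 36.01 + 131.1 years.

Δt = 226 years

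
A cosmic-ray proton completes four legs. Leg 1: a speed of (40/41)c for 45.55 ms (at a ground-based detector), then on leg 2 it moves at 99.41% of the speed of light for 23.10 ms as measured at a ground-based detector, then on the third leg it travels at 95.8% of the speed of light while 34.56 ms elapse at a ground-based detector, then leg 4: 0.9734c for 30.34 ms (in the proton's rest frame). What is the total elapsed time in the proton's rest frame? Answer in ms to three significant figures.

τ = 52.8 ms

Leg 1: γ = 1/√(1 − (40/41)²) = 41/9 ≈ 4.556; τ_1 = 45.55/4.556 = 9.999 ms.
Leg 2: β = 0.9941; γ = 1/√(1 − 0.9941²) = 1/√0.01177 = 9.219; τ_2 = 23.10/9.219 = 2.506 ms.
Leg 3: β = 0.958; γ = 1/√(1 − 0.958²) = 1/√0.08224 = 3.487; τ_3 = 34.56/3.487 = 9.911 ms.
Leg 4: 30.34 ms is already measured in the proton's rest frame.
Total: 9.999 + 2.506 + 9.911 + 30.34 ms.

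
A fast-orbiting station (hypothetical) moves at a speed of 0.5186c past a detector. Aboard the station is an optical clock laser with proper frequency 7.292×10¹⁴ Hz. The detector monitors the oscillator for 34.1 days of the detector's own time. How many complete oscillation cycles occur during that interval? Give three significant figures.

γ = 1/√(1 − 0.5186²) = 1/√0.7311 = 1.170
During 34.1 days of lab time, the oscillator's proper time advances by τ = Δt/γ = 34.1/1.170 = 29.16 days = 2.519×10⁶ s.
N = f × τ = 7.292×10¹⁴ × 2.519×10⁶ = 1.837×10²¹.

N = 1.84×10²¹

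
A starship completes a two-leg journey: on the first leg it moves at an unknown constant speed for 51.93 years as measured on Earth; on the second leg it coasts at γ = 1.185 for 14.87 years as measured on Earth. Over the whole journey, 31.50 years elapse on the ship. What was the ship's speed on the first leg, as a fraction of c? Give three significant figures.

β = 0.931

Leg 1: speed unknown; τ_1 = 51.93/γ_1.
Leg 2: γ = 1.185; τ_2 = 14.87/1.185 = 12.55 years.
Total proper time: τ_1 + 12.55 = 31.50, so τ_1 = 31.50 − 12.55 = 18.95 years.
γ_1 = 51.93/18.95 = 2.740; β = √(1 − 1/γ²) = √0.8668.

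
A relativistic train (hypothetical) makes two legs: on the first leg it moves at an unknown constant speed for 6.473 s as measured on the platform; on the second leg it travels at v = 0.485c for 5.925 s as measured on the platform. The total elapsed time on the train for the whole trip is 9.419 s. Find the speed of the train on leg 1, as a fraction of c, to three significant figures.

Leg 1: speed unknown; τ_1 = 6.473/γ_1.
Leg 2: γ = 1/√(1 − 0.485²) = 1/√0.7648 = 1.143; τ_2 = 5.925/1.143 = 5.181 s.
Total proper time: τ_1 + 5.181 = 9.419, so τ_1 = 9.419 − 5.181 = 4.238 s.
γ_1 = 6.473/4.238 = 1.528; β = √(1 − 1/γ²) = √0.5714.

β = 0.756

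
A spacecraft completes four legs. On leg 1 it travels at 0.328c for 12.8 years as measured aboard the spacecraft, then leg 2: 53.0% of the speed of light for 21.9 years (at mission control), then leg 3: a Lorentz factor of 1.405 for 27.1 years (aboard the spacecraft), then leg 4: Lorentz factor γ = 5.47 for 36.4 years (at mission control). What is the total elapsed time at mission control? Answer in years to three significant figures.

Δt = 110 years

Leg 1: γ = 1/√(1 − 0.328²) = 1/√0.8924 = 1.059; Δt_1 = 1.059 × 12.8 = 13.55 years.
Leg 2: 21.9 years is already measured at mission control.
Leg 3: γ = 1.405; Δt_3 = 1.405 × 27.1 = 38.08 years.
Leg 4: 36.4 years is already measured at mission control.
Total: 13.55 + 21.90 + 38.08 + 36.40 years.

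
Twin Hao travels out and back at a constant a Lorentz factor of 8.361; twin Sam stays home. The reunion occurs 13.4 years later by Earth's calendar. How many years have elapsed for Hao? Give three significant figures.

τ = 1.60 years

γ = 8.361
Hao's clock measures proper time along the trip: τ = Δt/γ = 13.4/8.361 years.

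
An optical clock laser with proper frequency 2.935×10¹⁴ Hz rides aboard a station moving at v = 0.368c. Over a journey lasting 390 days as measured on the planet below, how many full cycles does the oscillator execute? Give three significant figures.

γ = 1/√(1 − 0.368²) = 1/√0.8646 = 1.075
The oscillator's own cycle count is N = f × τ where τ is the proper time aboard the station. τ = Δt/γ = 390/1.075 = 362.6 days = 3.133×10⁷ s.
N = 2.935×10¹⁴ × 3.133×10⁷ = 9.196×10²¹.

N = 9.20×10²¹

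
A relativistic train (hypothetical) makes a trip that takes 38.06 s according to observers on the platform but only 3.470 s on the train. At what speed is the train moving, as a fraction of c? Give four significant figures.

v = 0.9958c

The proper time is measured on the train (both events occur at the train's location); Δt is measured on the platform. γ = Δt/τ = 38.06/3.470 = 10.97.
β = √(1 − 1/γ²) = √(1 − 0.008312) = √0.9917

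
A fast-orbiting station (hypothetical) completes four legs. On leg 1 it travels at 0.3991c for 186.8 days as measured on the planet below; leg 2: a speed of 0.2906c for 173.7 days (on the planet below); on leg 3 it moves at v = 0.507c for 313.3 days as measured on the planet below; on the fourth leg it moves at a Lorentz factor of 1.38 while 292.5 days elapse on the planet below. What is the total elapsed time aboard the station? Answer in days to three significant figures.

Leg 1: γ = 1/√(1 − 0.3991²) = 1/√0.8407 = 1.091; τ_1 = 186.8/1.091 = 171.3 days.
Leg 2: γ = 1/√(1 − 0.2906²) = 1/√0.9156 = 1.045; τ_2 = 173.7/1.045 = 166.2 days.
Leg 3: γ = 1/√(1 − 0.507²) = 1/√0.7430 = 1.160; τ_3 = 313.3/1.160 = 270.0 days.
Leg 4: γ = 1.38; τ_4 = 292.5/1.380 = 212.0 days.
Total: 171.3 + 166.2 + 270.0 + 212.0 days.

τ = 819 days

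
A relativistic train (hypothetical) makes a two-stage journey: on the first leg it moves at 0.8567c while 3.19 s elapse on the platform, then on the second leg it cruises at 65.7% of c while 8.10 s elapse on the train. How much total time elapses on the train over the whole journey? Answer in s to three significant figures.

τ = 9.75 s

Leg 1: γ = 1/√(1 − 0.8567²) = 1/√0.2661 = 1.939; τ_1 = 3.19/1.939 = 1.645 s.
Leg 2: 8.10 s is already measured on the train.
Total: 1.645 + 8.100 s.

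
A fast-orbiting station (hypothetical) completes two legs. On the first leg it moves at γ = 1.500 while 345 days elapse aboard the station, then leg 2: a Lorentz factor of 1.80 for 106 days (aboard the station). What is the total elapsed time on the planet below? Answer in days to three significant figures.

Leg 1: γ = 1.500; Δt_1 = 1.500 × 345 = 517.5 days.
Leg 2: γ = 1.80; Δt_2 = 1.800 × 106 = 190.8 days.
Total: 517.5 + 190.8 days.

Δt = 708 days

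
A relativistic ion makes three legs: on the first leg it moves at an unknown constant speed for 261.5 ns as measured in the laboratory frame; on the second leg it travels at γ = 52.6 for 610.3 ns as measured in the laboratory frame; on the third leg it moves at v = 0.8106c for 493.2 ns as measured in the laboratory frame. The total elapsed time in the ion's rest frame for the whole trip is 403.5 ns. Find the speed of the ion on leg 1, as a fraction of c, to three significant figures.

Leg 1: speed unknown; τ_1 = 261.5/γ_1.
Leg 2: γ = 52.6; τ_2 = 610.3/52.60 = 11.60 ns.
Leg 3: γ = 1/√(1 − 0.8106²) = 1/√0.3429 = 1.708; τ_3 = 493.2/1.708 = 288.8 ns.
Total proper time: τ_1 + 11.60 + 288.8 = 403.5, so τ_1 = 403.5 − 300.4 = 103.1 ns.
γ_1 = 261.5/103.1 = 2.537; β = √(1 − 1/γ²) = √0.8446.

β = 0.919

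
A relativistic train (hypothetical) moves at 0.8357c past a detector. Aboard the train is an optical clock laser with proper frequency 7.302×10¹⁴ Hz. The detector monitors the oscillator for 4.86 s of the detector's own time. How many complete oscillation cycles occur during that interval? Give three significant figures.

γ = 1/√(1 − 0.8357²) = 1/√0.3016 = 1.821
During 4.86 s of lab time, the oscillator's proper time advances by τ = Δt/γ = 4.86/1.821 = 2.669 s = 2.669×10⁰ s.
N = f × τ = 7.302×10¹⁴ × 2.669×10⁰ = 1.949×10¹⁵.

N = 1.95×10¹⁵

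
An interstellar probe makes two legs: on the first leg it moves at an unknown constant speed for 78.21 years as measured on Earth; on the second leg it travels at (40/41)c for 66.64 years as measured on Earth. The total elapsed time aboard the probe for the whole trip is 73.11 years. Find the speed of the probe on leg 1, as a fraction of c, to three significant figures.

Leg 1: speed unknown; τ_1 = 78.21/γ_1.
Leg 2: γ = 1/√(1 − (40/41)²) = 41/9 ≈ 4.556; τ_2 = 66.64/4.556 = 14.63 years.
Total proper time: τ_1 + 14.63 = 73.11, so τ_1 = 73.11 − 14.63 = 58.48 years.
γ_1 = 78.21/58.48 = 1.337; β = √(1 − 1/γ²) = √0.4409.

β = 0.664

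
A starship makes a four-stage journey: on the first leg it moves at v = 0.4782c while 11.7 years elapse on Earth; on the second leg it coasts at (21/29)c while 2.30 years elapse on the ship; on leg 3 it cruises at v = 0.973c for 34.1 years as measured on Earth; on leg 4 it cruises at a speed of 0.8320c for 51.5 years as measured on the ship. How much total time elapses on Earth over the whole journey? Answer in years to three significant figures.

Leg 1: 11.7 years is already measured on Earth.
Leg 2: γ = 1/√(1 − (21/29)²) = 29/20 = 1.450; Δt_2 = 1.450 × 2.30 = 3.335 years.
Leg 3: 34.1 years is already measured on Earth.
Leg 4: γ = 1/√(1 − 0.8320²) = 1/√0.3078 = 1.803; Δt_4 = 1.803 × 51.5 = 92.83 years.
Total: 11.70 + 3.335 + 34.10 + 92.83 years.

Δt = 142 years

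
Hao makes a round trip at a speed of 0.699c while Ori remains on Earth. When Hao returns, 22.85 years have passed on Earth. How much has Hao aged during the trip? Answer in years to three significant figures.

γ = 1/√(1 − 0.699²) = 1/√0.5114 = 1.398
Hao's clock measures proper time along the trip: τ = Δt/γ = 22.85/1.398 years.

τ = 16.3 years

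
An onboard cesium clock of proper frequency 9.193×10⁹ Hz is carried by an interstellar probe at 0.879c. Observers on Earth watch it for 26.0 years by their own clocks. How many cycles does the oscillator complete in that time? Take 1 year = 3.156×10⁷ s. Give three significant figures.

γ = 1/√(1 − 0.879²) = 1/√0.2274 = 2.097
During 26.0 years of lab time, the oscillator's proper time advances by τ = Δt/γ = 26.0/2.097 = 12.40 years = 3.913×10⁸ s.
N = f × τ = 9.193×10⁹ × 3.913×10⁸ = 3.597×10¹⁸.

N = 3.60×10¹⁸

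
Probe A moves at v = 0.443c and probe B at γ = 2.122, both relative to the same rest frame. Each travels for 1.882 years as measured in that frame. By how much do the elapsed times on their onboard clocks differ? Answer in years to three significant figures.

A: γ = 1/√(1 − 0.443²) = 1/√0.8038 = 1.115; τ_A = 1.882/1.115 = 1.687 years.
B: γ = 2.122; τ_B = 1.882/2.122 = 0.8869 years.

|τ_A − τ_B| = 0.800 years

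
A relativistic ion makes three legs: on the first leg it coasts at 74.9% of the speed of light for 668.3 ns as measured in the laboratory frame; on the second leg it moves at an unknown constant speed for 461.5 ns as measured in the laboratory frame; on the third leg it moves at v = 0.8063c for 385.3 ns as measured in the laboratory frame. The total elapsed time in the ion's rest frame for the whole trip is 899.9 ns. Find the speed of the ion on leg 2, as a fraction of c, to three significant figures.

Leg 1: β = 0.749; γ = 1/√(1 − 0.749²) = 1/√0.4390 = 1.509; τ_1 = 668.3/1.509 = 442.8 ns.
Leg 2: speed unknown; τ_2 = 461.5/γ_2.
Leg 3: γ = 1/√(1 − 0.8063²) = 1/√0.3499 = 1.691; τ_3 = 385.3/1.691 = 227.9 ns.
Total proper time: 442.8 + τ_2 + 227.9 = 899.9, so τ_2 = 899.9 − 670.7 = 229.2 ns.
γ_2 = 461.5/229.2 = 2.014; β = √(1 − 1/γ²) = √0.7534.

β = 0.868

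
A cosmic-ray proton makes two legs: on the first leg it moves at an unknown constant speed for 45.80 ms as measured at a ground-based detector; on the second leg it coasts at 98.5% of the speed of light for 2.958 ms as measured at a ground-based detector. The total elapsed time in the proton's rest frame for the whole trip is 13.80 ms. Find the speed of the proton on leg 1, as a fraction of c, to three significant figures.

β = 0.957

Leg 1: speed unknown; τ_1 = 45.80/γ_1.
Leg 2: β = 0.985; γ = 1/√(1 − 0.985²) = 1/√0.02977 = 5.795; τ_2 = 2.958/5.795 = 0.5104 ms.
Total proper time: τ_1 + 0.5104 = 13.80, so τ_1 = 13.80 − 0.5104 = 13.29 ms.
γ_1 = 45.80/13.29 = 3.446; β = √(1 − 1/γ²) = √0.9158.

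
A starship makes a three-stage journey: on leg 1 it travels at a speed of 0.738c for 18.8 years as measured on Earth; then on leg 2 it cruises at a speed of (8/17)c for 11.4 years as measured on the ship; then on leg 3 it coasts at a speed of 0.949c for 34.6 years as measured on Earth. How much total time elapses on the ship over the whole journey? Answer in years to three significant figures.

τ = 35.0 years

Leg 1: γ = 1/√(1 − 0.738²) = 1/√0.4554 = 1.482; τ_1 = 18.8/1.482 = 12.69 years.
Leg 2: 11.4 years is already measured on the ship.
Leg 3: γ = 1/√(1 − 0.949²) = 1/√0.09940 = 3.172; τ_3 = 34.6/3.172 = 10.91 years.
Total: 12.69 + 11.40 + 10.91 years.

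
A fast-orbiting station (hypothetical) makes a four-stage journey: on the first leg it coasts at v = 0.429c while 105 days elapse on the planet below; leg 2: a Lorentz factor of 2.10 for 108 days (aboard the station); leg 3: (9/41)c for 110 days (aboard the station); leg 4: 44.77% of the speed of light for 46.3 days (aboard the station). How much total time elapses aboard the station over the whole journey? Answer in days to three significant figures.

Leg 1: γ = 1/√(1 − 0.429²) = 1/√0.8160 = 1.107; τ_1 = 105/1.107 = 94.85 days.
Leg 2: 108 days is already measured aboard the station.
Leg 3: 110 days is already measured aboard the station.
Leg 4: 46.3 days is already measured aboard the station.
Total: 94.85 + 108.0 + 110.0 + 46.30 days.

τ = 359 days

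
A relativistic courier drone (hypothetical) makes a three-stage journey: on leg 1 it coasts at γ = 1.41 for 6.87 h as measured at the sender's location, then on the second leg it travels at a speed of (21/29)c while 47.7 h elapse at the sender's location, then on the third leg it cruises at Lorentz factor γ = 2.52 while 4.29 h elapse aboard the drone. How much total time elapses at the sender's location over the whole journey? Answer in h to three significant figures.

Leg 1: 6.87 h is already measured at the sender's location.
Leg 2: 47.7 h is already measured at the sender's location.
Leg 3: γ = 2.52; Δt_3 = 2.520 × 4.29 = 10.81 h.
Total: 6.870 + 47.70 + 10.81 h.

Δt = 65.4 h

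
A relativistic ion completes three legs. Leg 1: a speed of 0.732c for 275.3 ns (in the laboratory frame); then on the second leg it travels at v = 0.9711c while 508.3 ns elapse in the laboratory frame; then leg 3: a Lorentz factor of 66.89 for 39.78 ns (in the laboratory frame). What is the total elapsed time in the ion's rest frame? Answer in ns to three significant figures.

Leg 1: γ = 1/√(1 − 0.732²) = 1/√0.4642 = 1.468; τ_1 = 275.3/1.468 = 187.6 ns.
Leg 2: γ = 1/√(1 − 0.9711²) = 1/√0.05696 = 4.190; τ_2 = 508.3/4.190 = 121.3 ns.
Leg 3: γ = 66.89; τ_3 = 39.78/66.89 = 0.5947 ns.
Total: 187.6 + 121.3 + 0.5947 ns.

τ = 309 ns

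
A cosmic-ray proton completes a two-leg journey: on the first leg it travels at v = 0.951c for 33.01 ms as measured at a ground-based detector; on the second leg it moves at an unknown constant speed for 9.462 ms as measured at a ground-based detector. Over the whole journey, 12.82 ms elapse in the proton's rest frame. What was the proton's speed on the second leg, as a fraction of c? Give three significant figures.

Leg 1: γ = 1/√(1 − 0.951²) = 1/√0.09560 = 3.234; τ_1 = 33.01/3.234 = 10.21 ms.
Leg 2: speed unknown; τ_2 = 9.462/γ_2.
Total proper time: 10.21 + τ_2 = 12.82, so τ_2 = 12.82 − 10.21 = 2.614 ms.
γ_2 = 9.462/2.614 = 3.620; β = √(1 − 1/γ²) = √0.9237.

β = 0.961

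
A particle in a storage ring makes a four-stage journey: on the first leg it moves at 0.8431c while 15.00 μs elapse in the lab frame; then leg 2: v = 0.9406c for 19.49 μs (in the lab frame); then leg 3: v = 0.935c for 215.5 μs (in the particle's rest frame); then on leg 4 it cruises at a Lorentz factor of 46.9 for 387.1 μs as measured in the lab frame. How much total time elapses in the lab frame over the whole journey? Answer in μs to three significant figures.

Δt = 1030 μs

Leg 1: 15.00 μs is already measured in the lab frame.
Leg 2: 19.49 μs is already measured in the lab frame.
Leg 3: γ = 1/√(1 − 0.935²) = 1/√0.1258 = 2.820; Δt_3 = 2.820 × 215.5 = 607.6 μs.
Leg 4: 387.1 μs is already measured in the lab frame.
Total: 15.00 + 19.49 + 607.6 + 387.1 μs.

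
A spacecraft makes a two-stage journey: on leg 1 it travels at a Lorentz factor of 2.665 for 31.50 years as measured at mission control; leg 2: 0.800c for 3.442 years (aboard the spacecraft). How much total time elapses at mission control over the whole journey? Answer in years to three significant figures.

Leg 1: 31.50 years is already measured at mission control.
Leg 2: γ = 1/√(1 − 0.800²) = 5/3 ≈ 1.667; Δt_2 = 1.667 × 3.442 = 5.737 years.
Total: 31.50 + 5.737 years.

Δt = 37.2 years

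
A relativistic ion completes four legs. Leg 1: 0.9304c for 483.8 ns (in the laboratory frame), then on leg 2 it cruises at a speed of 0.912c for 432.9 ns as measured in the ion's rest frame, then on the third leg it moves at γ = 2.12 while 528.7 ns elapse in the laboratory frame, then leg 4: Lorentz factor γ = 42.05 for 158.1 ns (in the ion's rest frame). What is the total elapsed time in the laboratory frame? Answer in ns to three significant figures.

Leg 1: 483.8 ns is already measured in the laboratory frame.
Leg 2: γ = 1/√(1 − 0.912²) = 1/√0.1683 = 2.438; Δt_2 = 2.438 × 432.9 = 1055 ns.
Leg 3: 528.7 ns is already measured in the laboratory frame.
Leg 4: γ = 42.05; Δt_4 = 42.05 × 158.1 = 6648 ns.
Total: 483.8 + 1055 + 528.7 + 6648 ns.

Δt = 8720 ns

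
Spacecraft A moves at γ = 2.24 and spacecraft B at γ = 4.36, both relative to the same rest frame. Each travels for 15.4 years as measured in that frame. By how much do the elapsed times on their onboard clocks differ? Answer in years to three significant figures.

|τ_A − τ_B| = 3.34 years

A: γ = 2.24; τ_A = 15.4/2.240 = 6.875 years.
B: γ = 4.36; τ_B = 15.4/4.360 = 3.532 years.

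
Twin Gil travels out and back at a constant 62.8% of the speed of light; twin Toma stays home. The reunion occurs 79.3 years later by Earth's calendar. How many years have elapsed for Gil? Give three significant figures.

β = 0.628; γ = 1/√(1 − 0.628²) = 1/√0.6056 = 1.285
Gil's clock measures proper time along the trip: τ = Δt/γ = 79.3/1.285 years.

τ = 61.7 years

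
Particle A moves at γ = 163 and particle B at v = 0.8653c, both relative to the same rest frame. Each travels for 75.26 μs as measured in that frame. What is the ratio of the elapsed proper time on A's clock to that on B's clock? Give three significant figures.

τ_A/τ_B = 0.0122

A: γ = 163. B: γ = 1/√(1 − 0.8653²) = 1/√0.2513 = 1.995.
τ_A/τ_B = γ_B/γ_A = 1.995/163.0 = 0.01224, so τ_A/τ_B = 0.01224.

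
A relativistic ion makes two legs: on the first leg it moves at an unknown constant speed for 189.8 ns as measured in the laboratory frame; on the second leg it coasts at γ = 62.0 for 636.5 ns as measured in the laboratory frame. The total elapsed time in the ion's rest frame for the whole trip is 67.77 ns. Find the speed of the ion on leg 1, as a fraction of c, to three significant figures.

Leg 1: speed unknown; τ_1 = 189.8/γ_1.
Leg 2: γ = 62.0; τ_2 = 636.5/62.00 = 10.27 ns.
Total proper time: τ_1 + 10.27 = 67.77, so τ_1 = 67.77 − 10.27 = 57.50 ns.
γ_1 = 189.8/57.50 = 3.301; β = √(1 − 1/γ²) = √0.9082.

β = 0.953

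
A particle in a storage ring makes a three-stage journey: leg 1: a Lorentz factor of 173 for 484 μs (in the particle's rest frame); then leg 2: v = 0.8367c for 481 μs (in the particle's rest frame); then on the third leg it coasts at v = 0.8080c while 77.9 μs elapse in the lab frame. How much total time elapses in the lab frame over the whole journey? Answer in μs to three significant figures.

Δt = 8.47×10⁴ μs

Leg 1: γ = 173; Δt_1 = 173.0 × 484 = 8.373×10⁴ μs.
Leg 2: γ = 1/√(1 − 0.8367²) = 1/√0.2999 = 1.826; Δt_2 = 1.826 × 481 = 878.3 μs.
Leg 3: 77.9 μs is already measured in the lab frame.
Total: 8.373×10⁴ + 878.3 + 77.90 μs.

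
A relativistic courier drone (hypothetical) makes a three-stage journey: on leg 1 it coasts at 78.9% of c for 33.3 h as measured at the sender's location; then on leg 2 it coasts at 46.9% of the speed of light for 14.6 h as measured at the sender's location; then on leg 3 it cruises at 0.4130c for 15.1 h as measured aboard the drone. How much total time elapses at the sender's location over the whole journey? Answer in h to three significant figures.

Leg 1: 33.3 h is already measured at the sender's location.
Leg 2: 14.6 h is already measured at the sender's location.
Leg 3: γ = 1/√(1 − 0.4130²) = 1/√0.8294 = 1.098; Δt_3 = 1.098 × 15.1 = 16.58 h.
Total: 33.30 + 14.60 + 16.58 h.

Δt = 64.5 h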